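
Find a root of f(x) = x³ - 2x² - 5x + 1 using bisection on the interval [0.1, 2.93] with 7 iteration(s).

f(x) = x³ - 2x² - 5x + 1
Initial interval: [0.1, 2.93]

Iteration 1:
  c_1 = (0.100000 + 2.930000)/2 = 1.515000
  f(c_1) = f(1.515000) = -7.688184
  f(a) × f(c) < 0, new interval: [0.100000, 1.515000]
Iteration 2:
  c_2 = (0.100000 + 1.515000)/2 = 0.807500
  f(c_2) = f(0.807500) = -3.815077
  f(a) × f(c) < 0, new interval: [0.100000, 0.807500]
Iteration 3:
  c_3 = (0.100000 + 0.807500)/2 = 0.453750
  f(c_3) = f(0.453750) = -1.587106
  f(a) × f(c) < 0, new interval: [0.100000, 0.453750]
Iteration 4:
  c_4 = (0.100000 + 0.453750)/2 = 0.276875
  f(c_4) = f(0.276875) = -0.516469
  f(a) × f(c) < 0, new interval: [0.100000, 0.276875]
Iteration 5:
  c_5 = (0.100000 + 0.276875)/2 = 0.188438
  f(c_5) = f(0.188438) = -0.006514
  f(a) × f(c) < 0, new interval: [0.100000, 0.188438]
Iteration 6:
  c_6 = (0.100000 + 0.188438)/2 = 0.144219
  f(c_6) = f(0.144219) = 0.240308
  f(a) × f(c) ≥ 0, new interval: [0.144219, 0.188438]
Iteration 7:
  c_7 = (0.144219 + 0.188438)/2 = 0.166328
  f(c_7) = f(0.166328) = 0.117631
  f(a) × f(c) ≥ 0, new interval: [0.166328, 0.188438]

After 7 iteration(s), the approximation is c_7 = 0.166328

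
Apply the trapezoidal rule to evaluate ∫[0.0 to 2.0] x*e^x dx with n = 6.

f(x) = x*e^x
a = 0.0, b = 2.0, n = 6
h = (b - a)/n = 0.333333

Trapezoidal rule: (h/2)[f(x₀) + 2f(x₁) + 2f(x₂) + ... + f(xₙ)]

x_0 = 0.0000, f(x_0) = 0.000000, coefficient = 1
x_1 = 0.3333, f(x_1) = 0.465204, coefficient = 2
x_2 = 0.6667, f(x_2) = 1.298489, coefficient = 2
x_3 = 1.0000, f(x_3) = 2.718282, coefficient = 2
x_4 = 1.3333, f(x_4) = 5.058224, coefficient = 2
x_5 = 1.6667, f(x_5) = 8.824150, coefficient = 2
x_6 = 2.0000, f(x_6) = 14.778112, coefficient = 1

I ≈ (0.333333/2) × 51.506811 = 8.584468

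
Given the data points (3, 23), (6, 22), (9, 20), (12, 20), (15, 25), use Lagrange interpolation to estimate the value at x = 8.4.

Lagrange interpolation formula:
P(x) = Σ yᵢ × Lᵢ(x)
where Lᵢ(x) = Π_{j≠i} (x - xⱼ)/(xᵢ - xⱼ)

L_0(8.4) = (8.4 - 6)/(3 - 6) × (8.4 - 9)/(3 - 9) × (8.4 - 12)/(3 - 12) × (8.4 - 15)/(3 - 15) = -0.017600
L_1(8.4) = (8.4 - 3)/(6 - 3) × (8.4 - 9)/(6 - 9) × (8.4 - 12)/(6 - 12) × (8.4 - 15)/(6 - 15) = 0.158400
L_2(8.4) = (8.4 - 3)/(9 - 3) × (8.4 - 6)/(9 - 6) × (8.4 - 12)/(9 - 12) × (8.4 - 15)/(9 - 15) = 0.950400
L_3(8.4) = (8.4 - 3)/(12 - 3) × (8.4 - 6)/(12 - 6) × (8.4 - 9)/(12 - 9) × (8.4 - 15)/(12 - 15) = -0.105600
L_4(8.4) = (8.4 - 3)/(15 - 3) × (8.4 - 6)/(15 - 6) × (8.4 - 9)/(15 - 9) × (8.4 - 12)/(15 - 12) = 0.014400

P(8.4) = 23×L_0(8.4) + 22×L_1(8.4) + 20×L_2(8.4) + 20×L_3(8.4) + 25×L_4(8.4)
P(8.4) = 20.336000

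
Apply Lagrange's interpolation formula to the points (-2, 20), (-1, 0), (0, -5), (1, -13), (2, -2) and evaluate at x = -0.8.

Lagrange interpolation formula:
P(x) = Σ yᵢ × Lᵢ(x)
where Lᵢ(x) = Π_{j≠i} (x - xⱼ)/(xᵢ - xⱼ)

L_0(-0.8) = (-0.8 - (-1))/(-2 - (-1)) × (-0.8 - 0)/(-2 - 0) × (-0.8 - 1)/(-2 - 1) × (-0.8 - 2)/(-2 - 2) = -0.033600
L_1(-0.8) = (-0.8 - (-2))/(-1 - (-2)) × (-0.8 - 0)/(-1 - 0) × (-0.8 - 1)/(-1 - 1) × (-0.8 - 2)/(-1 - 2) = 0.806400
L_2(-0.8) = (-0.8 - (-2))/(0 - (-2)) × (-0.8 - (-1))/(0 - (-1)) × (-0.8 - 1)/(0 - 1) × (-0.8 - 2)/(0 - 2) = 0.302400
L_3(-0.8) = (-0.8 - (-2))/(1 - (-2)) × (-0.8 - (-1))/(1 - (-1)) × (-0.8 - 0)/(1 - 0) × (-0.8 - 2)/(1 - 2) = -0.089600
L_4(-0.8) = (-0.8 - (-2))/(2 - (-2)) × (-0.8 - (-1))/(2 - (-1)) × (-0.8 - 0)/(2 - 0) × (-0.8 - 1)/(2 - 1) = 0.014400

P(-0.8) = 20×L_0(-0.8) + 0×L_1(-0.8) + (-5)×L_2(-0.8) + (-13)×L_3(-0.8) + (-2)×L_4(-0.8)
P(-0.8) = -1.048000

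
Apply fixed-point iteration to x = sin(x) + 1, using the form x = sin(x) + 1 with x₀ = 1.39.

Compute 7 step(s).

Equation: x = sin(x) + 1
Fixed-point form: x = sin(x) + 1
x₀ = 1.39

x_1 = g(1.390000) = 1.983701
x_2 = g(1.983701) = 1.915959
x_3 = g(1.915959) = 1.941020
x_4 = g(1.941020) = 1.932246
x_5 = g(1.932246) = 1.935385
x_6 = g(1.935385) = 1.934270
x_7 = g(1.934270) = 1.934667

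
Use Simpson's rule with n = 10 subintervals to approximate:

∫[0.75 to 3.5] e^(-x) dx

f(x) = e^(-x)
a = 0.75, b = 3.5, n = 10
h = (b - a)/n = 0.275000

Simpson's rule: (h/3)[f(x₀) + 4f(x₁) + 2f(x₂) + ... + f(xₙ)]

x_0 = 0.7500, f(x_0) = 0.472367, coefficient = 1
x_1 = 1.0250, f(x_1) = 0.358796, coefficient = 4
x_2 = 1.3000, f(x_2) = 0.272532, coefficient = 2
x_3 = 1.5750, f(x_3) = 0.207008, coefficient = 4
x_4 = 1.8500, f(x_4) = 0.157237, coefficient = 2
x_5 = 2.1250, f(x_5) = 0.119433, coefficient = 4
x_6 = 2.4000, f(x_6) = 0.090718, coefficient = 2
x_7 = 2.6750, f(x_7) = 0.068907, coefficient = 4
x_8 = 2.9500, f(x_8) = 0.052340, coefficient = 2
x_9 = 3.2250, f(x_9) = 0.039756, coefficient = 4
x_10 = 3.5000, f(x_10) = 0.030197, coefficient = 1

I ≈ (0.275000/3) × 4.823816 = 0.442183
Exact value: 0.442169
Error: 0.000014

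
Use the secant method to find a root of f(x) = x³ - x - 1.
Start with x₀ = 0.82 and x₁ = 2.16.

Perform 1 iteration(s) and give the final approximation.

f(x) = x³ - x - 1
x₀ = 0.82, x₁ = 2.16

Secant formula: x_{n+1} = x_n - f(x_n)(x_n - x_{n-1})/(f(x_n) - f(x_{n-1}))

Iteration 1:
  f(0.820000) = -1.268632
  f(2.160000) = 6.917696
  x_2 = 2.160000 - 6.917696×(2.160000 - 0.820000)/(6.917696 - (-1.268632))
       = 1.027659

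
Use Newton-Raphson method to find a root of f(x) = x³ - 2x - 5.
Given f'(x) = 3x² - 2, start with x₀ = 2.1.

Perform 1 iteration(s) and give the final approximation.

f(x) = x³ - 2x - 5
f'(x) = 3x² - 2
x₀ = 2.1

Newton-Raphson formula: x_{n+1} = x_n - f(x_n)/f'(x_n)

Iteration 1:
  f(2.100000) = 0.061000
  f'(2.100000) = 11.230000
  x_1 = 2.100000 - 0.061000/11.230000 = 2.094568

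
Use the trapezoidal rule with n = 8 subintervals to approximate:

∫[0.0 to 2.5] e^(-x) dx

f(x) = e^(-x)
a = 0.0, b = 2.5, n = 8
h = (b - a)/n = 0.312500

Trapezoidal rule: (h/2)[f(x₀) + 2f(x₁) + 2f(x₂) + ... + f(xₙ)]

x_0 = 0.0000, f(x_0) = 1.000000, coefficient = 1
x_1 = 0.3125, f(x_1) = 0.731616, coefficient = 2
x_2 = 0.6250, f(x_2) = 0.535261, coefficient = 2
x_3 = 0.9375, f(x_3) = 0.391606, coefficient = 2
x_4 = 1.2500, f(x_4) = 0.286505, coefficient = 2
x_5 = 1.5625, f(x_5) = 0.209611, coefficient = 2
x_6 = 1.8750, f(x_6) = 0.153355, coefficient = 2
x_7 = 2.1875, f(x_7) = 0.112197, coefficient = 2
x_8 = 2.5000, f(x_8) = 0.082085, coefficient = 1

I ≈ (0.312500/2) × 5.922386 = 0.925373
Exact value: 0.917915
Error: 0.007458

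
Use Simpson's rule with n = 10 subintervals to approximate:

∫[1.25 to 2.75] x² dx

f(x) = x²
a = 1.25, b = 2.75, n = 10
h = (b - a)/n = 0.150000

Simpson's rule: (h/3)[f(x₀) + 4f(x₁) + 2f(x₂) + ... + f(xₙ)]

x_0 = 1.2500, f(x_0) = 1.562500, coefficient = 1
x_1 = 1.4000, f(x_1) = 1.960000, coefficient = 4
x_2 = 1.5500, f(x_2) = 2.402500, coefficient = 2
x_3 = 1.7000, f(x_3) = 2.890000, coefficient = 4
x_4 = 1.8500, f(x_4) = 3.422500, coefficient = 2
x_5 = 2.0000, f(x_5) = 4.000000, coefficient = 4
x_6 = 2.1500, f(x_6) = 4.622500, coefficient = 2
x_7 = 2.3000, f(x_7) = 5.290000, coefficient = 4
x_8 = 2.4500, f(x_8) = 6.002500, coefficient = 2
x_9 = 2.6000, f(x_9) = 6.760000, coefficient = 4
x_10 = 2.7500, f(x_10) = 7.562500, coefficient = 1

I ≈ (0.150000/3) × 125.625000 = 6.281250
Exact value: 6.281250
Error: 0.000000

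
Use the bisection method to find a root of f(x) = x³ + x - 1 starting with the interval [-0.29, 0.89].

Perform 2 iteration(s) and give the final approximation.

f(x) = x³ + x - 1
Initial interval: [-0.29, 0.89]

Iteration 1:
  c_1 = (-0.290000 + 0.890000)/2 = 0.300000
  f(c_1) = f(0.300000) = -0.673000
  f(a) × f(c) ≥ 0, new interval: [0.300000, 0.890000]
Iteration 2:
  c_2 = (0.300000 + 0.890000)/2 = 0.595000
  f(c_2) = f(0.595000) = -0.194355
  f(a) × f(c) ≥ 0, new interval: [0.595000, 0.890000]

After 2 iteration(s), the approximation is c_2 = 0.595000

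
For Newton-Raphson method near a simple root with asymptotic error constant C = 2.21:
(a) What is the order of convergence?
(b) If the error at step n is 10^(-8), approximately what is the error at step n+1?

(a) Newton-Raphson has quadratic (order 2) convergence near simple roots.
    This means |e_{n+1}| ≈ C|e_n|².

(b) With |e_n| = 10^(-8) and C = 2.21:
    |e_{n+1}| ≈ 2.21 × (10^(-8))² = 2.21 × 10^(-16)

(a) 2 (quadratic); (b) |e_{n+1}| ≈ 2.210e-16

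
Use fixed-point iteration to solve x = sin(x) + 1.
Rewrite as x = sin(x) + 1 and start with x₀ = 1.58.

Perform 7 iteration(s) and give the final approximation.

Equation: x = sin(x) + 1
Fixed-point form: x = sin(x) + 1
x₀ = 1.58

x_1 = g(1.580000) = 1.999958
x_2 = g(1.999958) = 1.909315
x_3 = g(1.909315) = 1.943248
x_4 = g(1.943248) = 1.931438
x_5 = g(1.931438) = 1.935671
x_6 = g(1.935671) = 1.934169
x_7 = g(1.934169) = 1.934704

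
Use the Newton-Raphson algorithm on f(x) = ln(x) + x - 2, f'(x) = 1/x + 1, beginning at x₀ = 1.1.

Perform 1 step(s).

f(x) = ln(x) + x - 2
f'(x) = 1/x + 1
x₀ = 1.1

Newton-Raphson formula: x_{n+1} = x_n - f(x_n)/f'(x_n)

Iteration 1:
  f(1.100000) = -0.804690
  f'(1.100000) = 1.909091
  x_1 = 1.100000 - (-0.804690)/1.909091 = 1.521504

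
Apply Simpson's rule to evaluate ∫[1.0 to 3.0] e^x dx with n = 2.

f(x) = e^x
a = 1.0, b = 3.0, n = 2
h = (b - a)/n = 1.000000

Simpson's rule: (h/3)[f(x₀) + 4f(x₁) + 2f(x₂) + ... + f(xₙ)]

x_0 = 1.0000, f(x_0) = 2.718282, coefficient = 1
x_1 = 2.0000, f(x_1) = 7.389056, coefficient = 4
x_2 = 3.0000, f(x_2) = 20.085537, coefficient = 1

I ≈ (1.000000/3) × 52.360043 = 17.453348
Exact value: 17.367255
Error: 0.086093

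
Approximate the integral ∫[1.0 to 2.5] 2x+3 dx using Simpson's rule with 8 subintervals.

f(x) = 2x+3
a = 1.0, b = 2.5, n = 8
h = (b - a)/n = 0.187500

Simpson's rule: (h/3)[f(x₀) + 4f(x₁) + 2f(x₂) + ... + f(xₙ)]

x_0 = 1.0000, f(x_0) = 5.000000, coefficient = 1
x_1 = 1.1875, f(x_1) = 5.375000, coefficient = 4
x_2 = 1.3750, f(x_2) = 5.750000, coefficient = 2
x_3 = 1.5625, f(x_3) = 6.125000, coefficient = 4
x_4 = 1.7500, f(x_4) = 6.500000, coefficient = 2
x_5 = 1.9375, f(x_5) = 6.875000, coefficient = 4
x_6 = 2.1250, f(x_6) = 7.250000, coefficient = 2
x_7 = 2.3125, f(x_7) = 7.625000, coefficient = 4
x_8 = 2.5000, f(x_8) = 8.000000, coefficient = 1

I ≈ (0.187500/3) × 156.000000 = 9.750000
Exact value: 9.750000
Error: 0.000000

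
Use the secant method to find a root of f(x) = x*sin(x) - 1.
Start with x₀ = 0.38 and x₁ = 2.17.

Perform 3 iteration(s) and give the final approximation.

f(x) = x*sin(x) - 1
x₀ = 0.38, x₁ = 2.17

Secant formula: x_{n+1} = x_n - f(x_n)(x_n - x_{n-1})/(f(x_n) - f(x_{n-1}))

Iteration 1:
  f(0.380000) = -0.859050
  f(2.170000) = 0.791953
  x_2 = 2.170000 - 0.791953×(2.170000 - 0.380000)/(0.791953 - (-0.859050))
       = 1.311373
Iteration 2:
  f(2.170000) = 0.791953
  f(1.311373) = 0.267492
  x_3 = 1.311373 - 0.267492×(1.311373 - 2.170000)/(0.267492 - 0.791953)
       = 0.873446
Iteration 3:
  f(1.311373) = 0.267492
  f(0.873446) = -0.330462
  x_4 = 0.873446 - (-0.330462)×(0.873446 - 1.311373)/(-0.330462 - 0.267492)
       = 1.115469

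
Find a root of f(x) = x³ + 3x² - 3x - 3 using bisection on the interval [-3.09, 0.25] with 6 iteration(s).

f(x) = x³ + 3x² - 3x - 3
Initial interval: [-3.09, 0.25]

Iteration 1:
  c_1 = (-3.090000 + 0.250000)/2 = -1.420000
  f(c_1) = f(-1.420000) = 4.445912
  f(a) × f(c) ≥ 0, new interval: [-1.420000, 0.250000]
Iteration 2:
  c_2 = (-1.420000 + 0.250000)/2 = -0.585000
  f(c_2) = f(-0.585000) = -0.418527
  f(a) × f(c) < 0, new interval: [-1.420000, -0.585000]
Iteration 3:
  c_3 = (-1.420000 + (-0.585000))/2 = -1.002500
  f(c_3) = f(-1.002500) = 2.015000
  f(a) × f(c) ≥ 0, new interval: [-1.002500, -0.585000]
Iteration 4:
  c_4 = (-1.002500 + (-0.585000))/2 = -0.793750
  f(c_4) = f(-0.793750) = 0.771274
  f(a) × f(c) ≥ 0, new interval: [-0.793750, -0.585000]
Iteration 5:
  c_5 = (-0.793750 + (-0.585000))/2 = -0.689375
  f(c_5) = f(-0.689375) = 0.166222
  f(a) × f(c) ≥ 0, new interval: [-0.689375, -0.585000]
Iteration 6:
  c_6 = (-0.689375 + (-0.585000))/2 = -0.637188
  f(c_6) = f(-0.637188) = -0.129117
  f(a) × f(c) < 0, new interval: [-0.689375, -0.637188]

After 6 iteration(s), the approximation is c_6 = -0.637188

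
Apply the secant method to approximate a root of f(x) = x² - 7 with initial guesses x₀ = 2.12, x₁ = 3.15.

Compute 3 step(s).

f(x) = x² - 7
x₀ = 2.12, x₁ = 3.15

Secant formula: x_{n+1} = x_n - f(x_n)(x_n - x_{n-1})/(f(x_n) - f(x_{n-1}))

Iteration 1:
  f(2.120000) = -2.505600
  f(3.150000) = 2.922500
  x_2 = 3.150000 - 2.922500×(3.150000 - 2.120000)/(2.922500 - (-2.505600))
       = 2.595446
Iteration 2:
  f(3.150000) = 2.922500
  f(2.595446) = -0.263660
  x_3 = 2.595446 - (-0.263660)×(2.595446 - 3.150000)/(-0.263660 - 2.922500)
       = 2.641336
Iteration 3:
  f(2.595446) = -0.263660
  f(2.641336) = -0.023343
  x_4 = 2.641336 - (-0.023343)×(2.641336 - 2.595446)/(-0.023343 - (-0.263660))
       = 2.645794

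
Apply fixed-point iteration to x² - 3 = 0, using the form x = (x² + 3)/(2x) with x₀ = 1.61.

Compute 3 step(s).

Equation: x² - 3 = 0
Fixed-point form: x = (x² + 3)/(2x)
x₀ = 1.61

x_1 = g(1.610000) = 1.736677
x_2 = g(1.736677) = 1.732057
x_3 = g(1.732057) = 1.732051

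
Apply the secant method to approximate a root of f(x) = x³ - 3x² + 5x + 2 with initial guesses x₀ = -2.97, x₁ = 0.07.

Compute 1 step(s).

f(x) = x³ - 3x² + 5x + 2
x₀ = -2.97, x₁ = 0.07

Secant formula: x_{n+1} = x_n - f(x_n)(x_n - x_{n-1})/(f(x_n) - f(x_{n-1}))

Iteration 1:
  f(-2.970000) = -65.510773
  f(0.070000) = 2.335643
  x_2 = 0.070000 - 2.335643×(0.070000 - (-2.970000))/(2.335643 - (-65.510773))
       = -0.034653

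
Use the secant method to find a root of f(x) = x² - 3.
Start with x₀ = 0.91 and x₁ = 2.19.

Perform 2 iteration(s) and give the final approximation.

f(x) = x² - 3
x₀ = 0.91, x₁ = 2.19

Secant formula: x_{n+1} = x_n - f(x_n)(x_n - x_{n-1})/(f(x_n) - f(x_{n-1}))

Iteration 1:
  f(0.910000) = -2.171900
  f(2.190000) = 1.796100
  x_2 = 2.190000 - 1.796100×(2.190000 - 0.910000)/(1.796100 - (-2.171900))
       = 1.610613
Iteration 2:
  f(2.190000) = 1.796100
  f(1.610613) = -0.405926
  x_3 = 1.610613 - (-0.405926)×(1.610613 - 2.190000)/(-0.405926 - 1.796100)
       = 1.717418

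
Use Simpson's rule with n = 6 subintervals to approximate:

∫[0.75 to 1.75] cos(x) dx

f(x) = cos(x)
a = 0.75, b = 1.75, n = 6
h = (b - a)/n = 0.166667

Simpson's rule: (h/3)[f(x₀) + 4f(x₁) + 2f(x₂) + ... + f(xₙ)]

x_0 = 0.7500, f(x_0) = 0.731689, coefficient = 1
x_1 = 0.9167, f(x_1) = 0.608469, coefficient = 4
x_2 = 1.0833, f(x_2) = 0.468386, coefficient = 2
x_3 = 1.2500, f(x_3) = 0.315322, coefficient = 4
x_4 = 1.4167, f(x_4) = 0.153520, coefficient = 2
x_5 = 1.5833, f(x_5) = -0.012537, coefficient = 4
x_6 = 1.7500, f(x_6) = -0.178246, coefficient = 1

I ≈ (0.166667/3) × 5.442273 = 0.302348
Exact value: 0.302347
Error: 0.000001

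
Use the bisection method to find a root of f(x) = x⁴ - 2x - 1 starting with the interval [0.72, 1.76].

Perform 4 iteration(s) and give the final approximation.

f(x) = x⁴ - 2x - 1
Initial interval: [0.72, 1.76]

Iteration 1:
  c_1 = (0.720000 + 1.760000)/2 = 1.240000
  f(c_1) = f(1.240000) = -1.115786
  f(a) × f(c) ≥ 0, new interval: [1.240000, 1.760000]
Iteration 2:
  c_2 = (1.240000 + 1.760000)/2 = 1.500000
  f(c_2) = f(1.500000) = 1.062500
  f(a) × f(c) < 0, new interval: [1.240000, 1.500000]
Iteration 3:
  c_3 = (1.240000 + 1.500000)/2 = 1.370000
  f(c_3) = f(1.370000) = -0.217246
  f(a) × f(c) ≥ 0, new interval: [1.370000, 1.500000]
Iteration 4:
  c_4 = (1.370000 + 1.500000)/2 = 1.435000
  f(c_4) = f(1.435000) = 0.370408
  f(a) × f(c) < 0, new interval: [1.370000, 1.435000]

After 4 iteration(s), the approximation is c_4 = 1.435000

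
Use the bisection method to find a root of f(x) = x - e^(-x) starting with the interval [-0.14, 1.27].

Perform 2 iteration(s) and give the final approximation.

f(x) = x - e^(-x)
Initial interval: [-0.14, 1.27]

Iteration 1:
  c_1 = (-0.140000 + 1.270000)/2 = 0.565000
  f(c_1) = f(0.565000) = -0.003360
  f(a) × f(c) ≥ 0, new interval: [0.565000, 1.270000]
Iteration 2:
  c_2 = (0.565000 + 1.270000)/2 = 0.917500
  f(c_2) = f(0.917500) = 0.517983
  f(a) × f(c) < 0, new interval: [0.565000, 0.917500]

After 2 iteration(s), the approximation is c_2 = 0.917500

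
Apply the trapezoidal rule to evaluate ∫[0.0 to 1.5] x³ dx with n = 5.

f(x) = x³
a = 0.0, b = 1.5, n = 5
h = (b - a)/n = 0.300000

Trapezoidal rule: (h/2)[f(x₀) + 2f(x₁) + 2f(x₂) + ... + f(xₙ)]

x_0 = 0.0000, f(x_0) = 0.000000, coefficient = 1
x_1 = 0.3000, f(x_1) = 0.027000, coefficient = 2
x_2 = 0.6000, f(x_2) = 0.216000, coefficient = 2
x_3 = 0.9000, f(x_3) = 0.729000, coefficient = 2
x_4 = 1.2000, f(x_4) = 1.728000, coefficient = 2
x_5 = 1.5000, f(x_5) = 3.375000, coefficient = 1

I ≈ (0.300000/2) × 8.775000 = 1.316250
Exact value: 1.265625
Error: 0.050625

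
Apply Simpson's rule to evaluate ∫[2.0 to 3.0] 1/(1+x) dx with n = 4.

f(x) = 1/(1+x)
a = 2.0, b = 3.0, n = 4
h = (b - a)/n = 0.250000

Simpson's rule: (h/3)[f(x₀) + 4f(x₁) + 2f(x₂) + ... + f(xₙ)]

x_0 = 2.0000, f(x_0) = 0.333333, coefficient = 1
x_1 = 2.2500, f(x_1) = 0.307692, coefficient = 4
x_2 = 2.5000, f(x_2) = 0.285714, coefficient = 2
x_3 = 2.7500, f(x_3) = 0.266667, coefficient = 4
x_4 = 3.0000, f(x_4) = 0.250000, coefficient = 1

I ≈ (0.250000/3) × 3.452198 = 0.287683
Exact value: 0.287682
Error: 0.000001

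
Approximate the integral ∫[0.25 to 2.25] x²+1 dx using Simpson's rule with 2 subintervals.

f(x) = x²+1
a = 0.25, b = 2.25, n = 2
h = (b - a)/n = 1.000000

Simpson's rule: (h/3)[f(x₀) + 4f(x₁) + 2f(x₂) + ... + f(xₙ)]

x_0 = 0.2500, f(x_0) = 1.062500, coefficient = 1
x_1 = 1.2500, f(x_1) = 2.562500, coefficient = 4
x_2 = 2.2500, f(x_2) = 6.062500, coefficient = 1

I ≈ (1.000000/3) × 17.375000 = 5.791667
Exact value: 5.791667
Error: 0.000000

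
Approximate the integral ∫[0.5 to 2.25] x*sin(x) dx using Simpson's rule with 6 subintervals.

f(x) = x*sin(x)
a = 0.5, b = 2.25, n = 6
h = (b - a)/n = 0.291667

Simpson's rule: (h/3)[f(x₀) + 4f(x₁) + 2f(x₂) + ... + f(xₙ)]

x_0 = 0.5000, f(x_0) = 0.239713, coefficient = 1
x_1 = 0.7917, f(x_1) = 0.563291, coefficient = 4
x_2 = 1.0833, f(x_2) = 0.957151, coefficient = 2
x_3 = 1.3750, f(x_3) = 1.348728, coefficient = 4
x_4 = 1.6667, f(x_4) = 1.659013, coefficient = 2
x_5 = 1.9583, f(x_5) = 1.813109, coefficient = 4
x_6 = 2.2500, f(x_6) = 1.750665, coefficient = 1

I ≈ (0.291667/3) × 22.123216 = 2.150868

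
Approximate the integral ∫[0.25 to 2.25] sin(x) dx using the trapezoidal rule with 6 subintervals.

f(x) = sin(x)
a = 0.25, b = 2.25, n = 6
h = (b - a)/n = 0.333333

Trapezoidal rule: (h/2)[f(x₀) + 2f(x₁) + 2f(x₂) + ... + f(xₙ)]

x_0 = 0.2500, f(x_0) = 0.247404, coefficient = 1
x_1 = 0.5833, f(x_1) = 0.550809, coefficient = 2
x_2 = 0.9167, f(x_2) = 0.793578, coefficient = 2
x_3 = 1.2500, f(x_3) = 0.948985, coefficient = 2
x_4 = 1.5833, f(x_4) = 0.999921, coefficient = 2
x_5 = 1.9167, f(x_5) = 0.940781, coefficient = 2
x_6 = 2.2500, f(x_6) = 0.778073, coefficient = 1

I ≈ (0.333333/2) × 9.493625 = 1.582271
Exact value: 1.597086
Error: 0.014815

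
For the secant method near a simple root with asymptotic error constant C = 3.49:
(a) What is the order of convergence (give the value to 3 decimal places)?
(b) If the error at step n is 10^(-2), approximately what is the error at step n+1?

(a) Secant method has superlinear convergence with order φ = (1+√5)/2 ≈ 1.618.
    This means |e_{n+1}| ≈ C|e_n|^1.618.

(b) With |e_n| = 10^(-2) and C = 3.49:
    |e_{n+1}| ≈ 3.49 × (10^(-2))^1.618 = 3.49 × 10^(-3.24)

(a) ≈ 1.618 (golden ratio); (b) |e_{n+1}| ≈ 2.027e-03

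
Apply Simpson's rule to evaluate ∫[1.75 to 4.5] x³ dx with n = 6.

f(x) = x³
a = 1.75, b = 4.5, n = 6
h = (b - a)/n = 0.458333

Simpson's rule: (h/3)[f(x₀) + 4f(x₁) + 2f(x₂) + ... + f(xₙ)]

x_0 = 1.7500, f(x_0) = 5.359375, coefficient = 1
x_1 = 2.2083, f(x_1) = 10.769459, coefficient = 4
x_2 = 2.6667, f(x_2) = 18.962963, coefficient = 2
x_3 = 3.1250, f(x_3) = 30.517578, coefficient = 4
x_4 = 3.5833, f(x_4) = 46.010995, coefficient = 2
x_5 = 4.0417, f(x_5) = 66.020906, coefficient = 4
x_6 = 4.5000, f(x_6) = 91.125000, coefficient = 1

I ≈ (0.458333/3) × 655.664062 = 100.170898
Exact value: 100.170898
Error: 0.000000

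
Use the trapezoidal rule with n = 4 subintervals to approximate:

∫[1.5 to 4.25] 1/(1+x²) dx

f(x) = 1/(1+x²)
a = 1.5, b = 4.25, n = 4
h = (b - a)/n = 0.687500

Trapezoidal rule: (h/2)[f(x₀) + 2f(x₁) + 2f(x₂) + ... + f(xₙ)]

x_0 = 1.5000, f(x_0) = 0.307692, coefficient = 1
x_1 = 2.1875, f(x_1) = 0.172856, coefficient = 2
x_2 = 2.8750, f(x_2) = 0.107926, coefficient = 2
x_3 = 3.5625, f(x_3) = 0.073039, coefficient = 2
x_4 = 4.2500, f(x_4) = 0.052459, coefficient = 1

I ≈ (0.687500/2) × 1.067792 = 0.367054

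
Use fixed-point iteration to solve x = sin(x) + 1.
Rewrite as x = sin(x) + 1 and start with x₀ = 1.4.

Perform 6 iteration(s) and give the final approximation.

Equation: x = sin(x) + 1
Fixed-point form: x = sin(x) + 1
x₀ = 1.4

x_1 = g(1.400000) = 1.985450
x_2 = g(1.985450) = 1.915256
x_3 = g(1.915256) = 1.941258
x_4 = g(1.941258) = 1.932160
x_5 = g(1.932160) = 1.935415
x_6 = g(1.935415) = 1.934260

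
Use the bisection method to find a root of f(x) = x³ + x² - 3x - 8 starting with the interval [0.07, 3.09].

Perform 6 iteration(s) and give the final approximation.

f(x) = x³ + x² - 3x - 8
Initial interval: [0.07, 3.09]

Iteration 1:
  c_1 = (0.070000 + 3.090000)/2 = 1.580000
  f(c_1) = f(1.580000) = -6.299288
  f(a) × f(c) ≥ 0, new interval: [1.580000, 3.090000]
Iteration 2:
  c_2 = (1.580000 + 3.090000)/2 = 2.335000
  f(c_2) = f(2.335000) = 3.178170
  f(a) × f(c) < 0, new interval: [1.580000, 2.335000]
Iteration 3:
  c_3 = (1.580000 + 2.335000)/2 = 1.957500
  f(c_3) = f(1.957500) = -2.539933
  f(a) × f(c) ≥ 0, new interval: [1.957500, 2.335000]
Iteration 4:
  c_4 = (1.957500 + 2.335000)/2 = 2.146250
  f(c_4) = f(2.146250) = 0.054102
  f(a) × f(c) < 0, new interval: [1.957500, 2.146250]
Iteration 5:
  c_5 = (1.957500 + 2.146250)/2 = 2.051875
  f(c_5) = f(2.051875) = -1.306648
  f(a) × f(c) ≥ 0, new interval: [2.051875, 2.146250]
Iteration 6:
  c_6 = (2.051875 + 2.146250)/2 = 2.099063
  f(c_6) = f(2.099063) = -0.642522
  f(a) × f(c) ≥ 0, new interval: [2.099063, 2.146250]

After 6 iteration(s), the approximation is c_6 = 2.099063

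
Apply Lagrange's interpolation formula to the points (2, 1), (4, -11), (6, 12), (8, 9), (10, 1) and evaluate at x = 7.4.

Lagrange interpolation formula:
P(x) = Σ yᵢ × Lᵢ(x)
where Lᵢ(x) = Π_{j≠i} (x - xⱼ)/(xᵢ - xⱼ)

L_0(7.4) = (7.4 - 4)/(2 - 4) × (7.4 - 6)/(2 - 6) × (7.4 - 8)/(2 - 8) × (7.4 - 10)/(2 - 10) = 0.019337
L_1(7.4) = (7.4 - 2)/(4 - 2) × (7.4 - 6)/(4 - 6) × (7.4 - 8)/(4 - 8) × (7.4 - 10)/(4 - 10) = -0.122850
L_2(7.4) = (7.4 - 2)/(6 - 2) × (7.4 - 4)/(6 - 4) × (7.4 - 8)/(6 - 8) × (7.4 - 10)/(6 - 10) = 0.447525
L_3(7.4) = (7.4 - 2)/(8 - 2) × (7.4 - 4)/(8 - 4) × (7.4 - 6)/(8 - 6) × (7.4 - 10)/(8 - 10) = 0.696150
L_4(7.4) = (7.4 - 2)/(10 - 2) × (7.4 - 4)/(10 - 4) × (7.4 - 6)/(10 - 6) × (7.4 - 8)/(10 - 8) = -0.040162

P(7.4) = 1×L_0(7.4) + (-11)×L_1(7.4) + 12×L_2(7.4) + 9×L_3(7.4) + 1×L_4(7.4)
P(7.4) = 12.966175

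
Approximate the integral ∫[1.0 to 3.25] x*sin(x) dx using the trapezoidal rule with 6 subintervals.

f(x) = x*sin(x)
a = 1.0, b = 3.25, n = 6
h = (b - a)/n = 0.375000

Trapezoidal rule: (h/2)[f(x₀) + 2f(x₁) + 2f(x₂) + ... + f(xₙ)]

x_0 = 1.0000, f(x_0) = 0.841471, coefficient = 1
x_1 = 1.3750, f(x_1) = 1.348728, coefficient = 2
x_2 = 1.7500, f(x_2) = 1.721975, coefficient = 2
x_3 = 2.1250, f(x_3) = 1.806930, coefficient = 2
x_4 = 2.5000, f(x_4) = 1.496180, coefficient = 2
x_5 = 2.8750, f(x_5) = 0.757407, coefficient = 2
x_6 = 3.2500, f(x_6) = -0.351634, coefficient = 1

I ≈ (0.375000/2) × 14.752278 = 2.766052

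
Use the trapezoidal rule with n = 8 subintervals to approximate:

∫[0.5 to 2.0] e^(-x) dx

f(x) = e^(-x)
a = 0.5, b = 2.0, n = 8
h = (b - a)/n = 0.187500

Trapezoidal rule: (h/2)[f(x₀) + 2f(x₁) + 2f(x₂) + ... + f(xₙ)]

x_0 = 0.5000, f(x_0) = 0.606531, coefficient = 1
x_1 = 0.6875, f(x_1) = 0.502832, coefficient = 2
x_2 = 0.8750, f(x_2) = 0.416862, coefficient = 2
x_3 = 1.0625, f(x_3) = 0.345591, coefficient = 2
x_4 = 1.2500, f(x_4) = 0.286505, coefficient = 2
x_5 = 1.4375, f(x_5) = 0.237521, coefficient = 2
x_6 = 1.6250, f(x_6) = 0.196912, coefficient = 2
x_7 = 1.8125, f(x_7) = 0.163246, coefficient = 2
x_8 = 2.0000, f(x_8) = 0.135335, coefficient = 1

I ≈ (0.187500/2) × 5.040800 = 0.472575
Exact value: 0.471195
Error: 0.001380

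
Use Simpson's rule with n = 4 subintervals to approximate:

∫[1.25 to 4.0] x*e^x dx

f(x) = x*e^x
a = 1.25, b = 4.0, n = 4
h = (b - a)/n = 0.687500

Simpson's rule: (h/3)[f(x₀) + 4f(x₁) + 2f(x₂) + ... + f(xₙ)]

x_0 = 1.2500, f(x_0) = 4.362929, coefficient = 1
x_1 = 1.9375, f(x_1) = 13.448916, coefficient = 4
x_2 = 2.6250, f(x_2) = 36.237007, coefficient = 2
x_3 = 3.3125, f(x_3) = 90.940295, coefficient = 4
x_4 = 4.0000, f(x_4) = 218.392600, coefficient = 1

I ≈ (0.687500/3) × 712.786386 = 163.346880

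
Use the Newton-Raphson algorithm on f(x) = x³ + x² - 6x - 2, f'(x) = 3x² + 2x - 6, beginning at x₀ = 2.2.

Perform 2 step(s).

f(x) = x³ + x² - 6x - 2
f'(x) = 3x² + 2x - 6
x₀ = 2.2

Newton-Raphson formula: x_{n+1} = x_n - f(x_n)/f'(x_n)

Iteration 1:
  f(2.200000) = 0.288000
  f'(2.200000) = 12.920000
  x_1 = 2.200000 - 0.288000/12.920000 = 2.177709
Iteration 2:
  f(2.177709) = 0.003765
  f'(2.177709) = 12.582667
  x_2 = 2.177709 - 0.003765/12.582667 = 2.177410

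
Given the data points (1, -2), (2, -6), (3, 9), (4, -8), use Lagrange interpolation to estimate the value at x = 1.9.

Lagrange interpolation formula:
P(x) = Σ yᵢ × Lᵢ(x)
where Lᵢ(x) = Π_{j≠i} (x - xⱼ)/(xᵢ - xⱼ)

L_0(1.9) = (1.9 - 2)/(1 - 2) × (1.9 - 3)/(1 - 3) × (1.9 - 4)/(1 - 4) = 0.038500
L_1(1.9) = (1.9 - 1)/(2 - 1) × (1.9 - 3)/(2 - 3) × (1.9 - 4)/(2 - 4) = 1.039500
L_2(1.9) = (1.9 - 1)/(3 - 1) × (1.9 - 2)/(3 - 2) × (1.9 - 4)/(3 - 4) = -0.094500
L_3(1.9) = (1.9 - 1)/(4 - 1) × (1.9 - 2)/(4 - 2) × (1.9 - 3)/(4 - 3) = 0.016500

P(1.9) = (-2)×L_0(1.9) + (-6)×L_1(1.9) + 9×L_2(1.9) + (-8)×L_3(1.9)
P(1.9) = -7.296500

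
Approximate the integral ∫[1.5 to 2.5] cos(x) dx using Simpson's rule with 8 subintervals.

f(x) = cos(x)
a = 1.5, b = 2.5, n = 8
h = (b - a)/n = 0.125000

Simpson's rule: (h/3)[f(x₀) + 4f(x₁) + 2f(x₂) + ... + f(xₙ)]

x_0 = 1.5000, f(x_0) = 0.070737, coefficient = 1
x_1 = 1.6250, f(x_1) = -0.054177, coefficient = 4
x_2 = 1.7500, f(x_2) = -0.178246, coefficient = 2
x_3 = 1.8750, f(x_3) = -0.299534, coefficient = 4
x_4 = 2.0000, f(x_4) = -0.416147, coefficient = 2
x_5 = 2.1250, f(x_5) = -0.526266, coefficient = 4
x_6 = 2.2500, f(x_6) = -0.628174, coefficient = 2
x_7 = 2.3750, f(x_7) = -0.720278, coefficient = 4
x_8 = 2.5000, f(x_8) = -0.801144, coefficient = 1

I ≈ (0.125000/3) × -9.576561 = -0.399023
Exact value: -0.399023
Error: 0.000001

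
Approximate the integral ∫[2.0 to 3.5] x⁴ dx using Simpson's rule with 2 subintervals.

f(x) = x⁴
a = 2.0, b = 3.5, n = 2
h = (b - a)/n = 0.750000

Simpson's rule: (h/3)[f(x₀) + 4f(x₁) + 2f(x₂) + ... + f(xₙ)]

x_0 = 2.0000, f(x_0) = 16.000000, coefficient = 1
x_1 = 2.7500, f(x_1) = 57.191406, coefficient = 4
x_2 = 3.5000, f(x_2) = 150.062500, coefficient = 1

I ≈ (0.750000/3) × 394.828125 = 98.707031
Exact value: 98.643750
Error: 0.063281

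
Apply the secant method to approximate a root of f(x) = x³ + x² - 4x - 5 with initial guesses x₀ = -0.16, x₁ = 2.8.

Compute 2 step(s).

f(x) = x³ + x² - 4x - 5
x₀ = -0.16, x₁ = 2.8

Secant formula: x_{n+1} = x_n - f(x_n)(x_n - x_{n-1})/(f(x_n) - f(x_{n-1}))

Iteration 1:
  f(-0.160000) = -4.338496
  f(2.800000) = 13.592000
  x_2 = 2.800000 - 13.592000×(2.800000 - (-0.160000))/(13.592000 - (-4.338496))
       = 0.556207
Iteration 2:
  f(2.800000) = 13.592000
  f(0.556207) = -6.743390
  x_3 = 0.556207 - (-6.743390)×(0.556207 - 2.800000)/(-6.743390 - 13.592000)
       = 1.300268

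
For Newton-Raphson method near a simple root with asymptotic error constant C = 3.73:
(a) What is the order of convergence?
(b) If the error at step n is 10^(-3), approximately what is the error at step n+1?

(a) Newton-Raphson has quadratic (order 2) convergence near simple roots.
    This means |e_{n+1}| ≈ C|e_n|².

(b) With |e_n| = 10^(-3) and C = 3.73:
    |e_{n+1}| ≈ 3.73 × (10^(-3))² = 3.73 × 10^(-6)

(a) 2 (quadratic); (b) |e_{n+1}| ≈ 3.730e-06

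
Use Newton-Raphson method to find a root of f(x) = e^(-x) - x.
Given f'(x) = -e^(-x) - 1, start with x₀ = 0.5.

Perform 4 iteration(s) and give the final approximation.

f(x) = e^(-x) - x
f'(x) = -e^(-x) - 1
x₀ = 0.5

Newton-Raphson formula: x_{n+1} = x_n - f(x_n)/f'(x_n)

Iteration 1:
  f(0.500000) = 0.106531
  f'(0.500000) = -1.606531
  x_1 = 0.500000 - 0.106531/(-1.606531) = 0.566311
Iteration 2:
  f(0.566311) = 0.001305
  f'(0.566311) = -1.567616
  x_2 = 0.566311 - 0.001305/(-1.567616) = 0.567143
Iteration 3:
  f(0.567143) = 0.000000
  f'(0.567143) = -1.567143
  x_3 = 0.567143 - 0.000000/(-1.567143) = 0.567143
Iteration 4:
  f(0.567143) = 0.000000
  f'(0.567143) = -1.567143
  x_4 = 0.567143 - 0.000000/(-1.567143) = 0.567143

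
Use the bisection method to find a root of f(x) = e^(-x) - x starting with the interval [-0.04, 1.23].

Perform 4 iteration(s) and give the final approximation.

f(x) = e^(-x) - x
Initial interval: [-0.04, 1.23]

Iteration 1:
  c_1 = (-0.040000 + 1.230000)/2 = 0.595000
  f(c_1) = f(0.595000) = -0.043437
  f(a) × f(c) < 0, new interval: [-0.040000, 0.595000]
Iteration 2:
  c_2 = (-0.040000 + 0.595000)/2 = 0.277500
  f(c_2) = f(0.277500) = 0.480176
  f(a) × f(c) ≥ 0, new interval: [0.277500, 0.595000]
Iteration 3:
  c_3 = (0.277500 + 0.595000)/2 = 0.436250
  f(c_3) = f(0.436250) = 0.210206
  f(a) × f(c) ≥ 0, new interval: [0.436250, 0.595000]
Iteration 4:
  c_4 = (0.436250 + 0.595000)/2 = 0.515625
  f(c_4) = f(0.515625) = 0.081502
  f(a) × f(c) ≥ 0, new interval: [0.515625, 0.595000]

After 4 iteration(s), the approximation is c_4 = 0.515625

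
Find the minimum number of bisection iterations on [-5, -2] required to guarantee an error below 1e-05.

We need (b-a)/2^n ≤ 1e-05
(-2 - (-5))/2^n ≤ 1e-05
3/2^n ≤ 1e-05
2^n ≥ 300000
n ≥ log₂(300000) = 18.19
n ≥ 19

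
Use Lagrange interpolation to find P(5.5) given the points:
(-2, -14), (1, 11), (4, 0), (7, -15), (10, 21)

Lagrange interpolation formula:
P(x) = Σ yᵢ × Lᵢ(x)
where Lᵢ(x) = Π_{j≠i} (x - xⱼ)/(xᵢ - xⱼ)

L_0(5.5) = (5.5 - 1)/(-2 - 1) × (5.5 - 4)/(-2 - 4) × (5.5 - 7)/(-2 - 7) × (5.5 - 10)/(-2 - 10) = 0.023438
L_1(5.5) = (5.5 - (-2))/(1 - (-2)) × (5.5 - 4)/(1 - 4) × (5.5 - 7)/(1 - 7) × (5.5 - 10)/(1 - 10) = -0.156250
L_2(5.5) = (5.5 - (-2))/(4 - (-2)) × (5.5 - 1)/(4 - 1) × (5.5 - 7)/(4 - 7) × (5.5 - 10)/(4 - 10) = 0.703125
L_3(5.5) = (5.5 - (-2))/(7 - (-2)) × (5.5 - 1)/(7 - 1) × (5.5 - 4)/(7 - 4) × (5.5 - 10)/(7 - 10) = 0.468750
L_4(5.5) = (5.5 - (-2))/(10 - (-2)) × (5.5 - 1)/(10 - 1) × (5.5 - 4)/(10 - 4) × (5.5 - 7)/(10 - 7) = -0.039062

P(5.5) = (-14)×L_0(5.5) + 11×L_1(5.5) + 0×L_2(5.5) + (-15)×L_3(5.5) + 21×L_4(5.5)
P(5.5) = -9.898438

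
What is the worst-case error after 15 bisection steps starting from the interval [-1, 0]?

Bisection error bound: |error| ≤ (b-a)/2^n
|error| ≤ (0 - (-1))/2^15 = 1/2^15
|error| ≤ 0.0000305176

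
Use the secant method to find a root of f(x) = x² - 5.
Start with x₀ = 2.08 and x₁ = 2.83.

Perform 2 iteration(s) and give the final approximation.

f(x) = x² - 5
x₀ = 2.08, x₁ = 2.83

Secant formula: x_{n+1} = x_n - f(x_n)(x_n - x_{n-1})/(f(x_n) - f(x_{n-1}))

Iteration 1:
  f(2.080000) = -0.673600
  f(2.830000) = 3.008900
  x_2 = 2.830000 - 3.008900×(2.830000 - 2.080000)/(3.008900 - (-0.673600))
       = 2.217189
Iteration 2:
  f(2.830000) = 3.008900
  f(2.217189) = -0.084071
  x_3 = 2.217189 - (-0.084071)×(2.217189 - 2.830000)/(-0.084071 - 3.008900)
       = 2.233846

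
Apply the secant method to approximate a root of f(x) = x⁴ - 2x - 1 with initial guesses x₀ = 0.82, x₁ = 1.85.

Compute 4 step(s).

f(x) = x⁴ - 2x - 1
x₀ = 0.82, x₁ = 1.85

Secant formula: x_{n+1} = x_n - f(x_n)(x_n - x_{n-1})/(f(x_n) - f(x_{n-1}))

Iteration 1:
  f(0.820000) = -2.187878
  f(1.850000) = 7.013506
  x_2 = 1.850000 - 7.013506×(1.850000 - 0.820000)/(7.013506 - (-2.187878))
       = 1.064910
Iteration 2:
  f(1.850000) = 7.013506
  f(1.064910) = -1.843787
  x_3 = 1.064910 - (-1.843787)×(1.064910 - 1.850000)/(-1.843787 - 7.013506)
       = 1.228339
Iteration 3:
  f(1.064910) = -1.843787
  f(1.228339) = -1.180148
  x_4 = 1.228339 - (-1.180148)×(1.228339 - 1.064910)/(-1.180148 - (-1.843787))
       = 1.518965
Iteration 4:
  f(1.228339) = -1.180148
  f(1.518965) = 1.285492
  x_5 = 1.518965 - 1.285492×(1.518965 - 1.228339)/(1.285492 - (-1.180148))
       = 1.367444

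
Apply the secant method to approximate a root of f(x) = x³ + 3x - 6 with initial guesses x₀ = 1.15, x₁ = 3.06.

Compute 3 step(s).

f(x) = x³ + 3x - 6
x₀ = 1.15, x₁ = 3.06

Secant formula: x_{n+1} = x_n - f(x_n)(x_n - x_{n-1})/(f(x_n) - f(x_{n-1}))

Iteration 1:
  f(1.150000) = -1.029125
  f(3.060000) = 31.832616
  x_2 = 3.060000 - 31.832616×(3.060000 - 1.150000)/(31.832616 - (-1.029125))
       = 1.209815
Iteration 2:
  f(3.060000) = 31.832616
  f(1.209815) = -0.599806
  x_3 = 1.209815 - (-0.599806)×(1.209815 - 3.060000)/(-0.599806 - 31.832616)
       = 1.244032
Iteration 3:
  f(1.209815) = -0.599806
  f(1.244032) = -0.342617
  x_4 = 1.244032 - (-0.342617)×(1.244032 - 1.209815)/(-0.342617 - (-0.599806))
       = 1.289616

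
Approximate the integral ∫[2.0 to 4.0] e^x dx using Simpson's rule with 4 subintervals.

f(x) = e^x
a = 2.0, b = 4.0, n = 4
h = (b - a)/n = 0.500000

Simpson's rule: (h/3)[f(x₀) + 4f(x₁) + 2f(x₂) + ... + f(xₙ)]

x_0 = 2.0000, f(x_0) = 7.389056, coefficient = 1
x_1 = 2.5000, f(x_1) = 12.182494, coefficient = 4
x_2 = 3.0000, f(x_2) = 20.085537, coefficient = 2
x_3 = 3.5000, f(x_3) = 33.115452, coefficient = 4
x_4 = 4.0000, f(x_4) = 54.598150, coefficient = 1

I ≈ (0.500000/3) × 283.350064 = 47.225011
Exact value: 47.209094
Error: 0.015917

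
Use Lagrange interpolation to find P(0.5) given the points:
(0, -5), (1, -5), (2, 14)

Lagrange interpolation formula:
P(x) = Σ yᵢ × Lᵢ(x)
where Lᵢ(x) = Π_{j≠i} (x - xⱼ)/(xᵢ - xⱼ)

L_0(0.5) = (0.5 - 1)/(0 - 1) × (0.5 - 2)/(0 - 2) = 0.375000
L_1(0.5) = (0.5 - 0)/(1 - 0) × (0.5 - 2)/(1 - 2) = 0.750000
L_2(0.5) = (0.5 - 0)/(2 - 0) × (0.5 - 1)/(2 - 1) = -0.125000

P(0.5) = (-5)×L_0(0.5) + (-5)×L_1(0.5) + 14×L_2(0.5)
P(0.5) = -7.375000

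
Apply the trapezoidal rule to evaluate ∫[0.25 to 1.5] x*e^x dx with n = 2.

f(x) = x*e^x
a = 0.25, b = 1.5, n = 2
h = (b - a)/n = 0.625000

Trapezoidal rule: (h/2)[f(x₀) + 2f(x₁) + 2f(x₂) + ... + f(xₙ)]

x_0 = 0.2500, f(x_0) = 0.321006, coefficient = 1
x_1 = 0.8750, f(x_1) = 2.099016, coefficient = 2
x_2 = 1.5000, f(x_2) = 6.722534, coefficient = 1

I ≈ (0.625000/2) × 11.241572 = 3.512991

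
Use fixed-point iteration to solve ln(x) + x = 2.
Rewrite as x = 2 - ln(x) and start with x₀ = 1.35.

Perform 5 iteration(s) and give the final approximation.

Equation: ln(x) + x = 2
Fixed-point form: x = 2 - ln(x)
x₀ = 1.35

x_1 = g(1.350000) = 1.699895
x_2 = g(1.699895) = 1.469433
x_3 = g(1.469433) = 1.615123
x_4 = g(1.615123) = 1.520589
x_5 = g(1.520589) = 1.580902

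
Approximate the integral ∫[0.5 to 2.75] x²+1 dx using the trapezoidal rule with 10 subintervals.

f(x) = x²+1
a = 0.5, b = 2.75, n = 10
h = (b - a)/n = 0.225000

Trapezoidal rule: (h/2)[f(x₀) + 2f(x₁) + 2f(x₂) + ... + f(xₙ)]

x_0 = 0.5000, f(x_0) = 1.250000, coefficient = 1
x_1 = 0.7250, f(x_1) = 1.525625, coefficient = 2
x_2 = 0.9500, f(x_2) = 1.902500, coefficient = 2
x_3 = 1.1750, f(x_3) = 2.380625, coefficient = 2
x_4 = 1.4000, f(x_4) = 2.960000, coefficient = 2
x_5 = 1.6250, f(x_5) = 3.640625, coefficient = 2
x_6 = 1.8500, f(x_6) = 4.422500, coefficient = 2
x_7 = 2.0750, f(x_7) = 5.305625, coefficient = 2
x_8 = 2.3000, f(x_8) = 6.290000, coefficient = 2
x_9 = 2.5250, f(x_9) = 7.375625, coefficient = 2
x_10 = 2.7500, f(x_10) = 8.562500, coefficient = 1

I ≈ (0.225000/2) × 81.418750 = 9.159609
Exact value: 9.140625
Error: 0.018984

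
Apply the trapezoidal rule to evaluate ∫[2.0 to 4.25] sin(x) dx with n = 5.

f(x) = sin(x)
a = 2.0, b = 4.25, n = 5
h = (b - a)/n = 0.450000

Trapezoidal rule: (h/2)[f(x₀) + 2f(x₁) + 2f(x₂) + ... + f(xₙ)]

x_0 = 2.0000, f(x_0) = 0.909297, coefficient = 1
x_1 = 2.4500, f(x_1) = 0.637765, coefficient = 2
x_2 = 2.9000, f(x_2) = 0.239249, coefficient = 2
x_3 = 3.3500, f(x_3) = -0.206902, coefficient = 2
x_4 = 3.8000, f(x_4) = -0.611858, coefficient = 2
x_5 = 4.2500, f(x_5) = -0.894989, coefficient = 1

I ≈ (0.450000/2) × 0.130816 = 0.029434
Exact value: 0.029941
Error: 0.000507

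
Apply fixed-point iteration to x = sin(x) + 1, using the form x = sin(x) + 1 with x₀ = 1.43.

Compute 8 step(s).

Equation: x = sin(x) + 1
Fixed-point form: x = sin(x) + 1
x₀ = 1.43

x_1 = g(1.430000) = 1.990105
x_2 = g(1.990105) = 1.913371
x_3 = g(1.913371) = 1.941893
x_4 = g(1.941893) = 1.931930
x_5 = g(1.931930) = 1.935497
x_6 = g(1.935497) = 1.934231
x_7 = g(1.934231) = 1.934681
x_8 = g(1.934681) = 1.934521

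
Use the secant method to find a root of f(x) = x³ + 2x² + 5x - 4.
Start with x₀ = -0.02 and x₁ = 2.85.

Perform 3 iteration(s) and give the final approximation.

f(x) = x³ + 2x² + 5x - 4
x₀ = -0.02, x₁ = 2.85

Secant formula: x_{n+1} = x_n - f(x_n)(x_n - x_{n-1})/(f(x_n) - f(x_{n-1}))

Iteration 1:
  f(-0.020000) = -4.099208
  f(2.850000) = 49.644125
  x_2 = 2.850000 - 49.644125×(2.850000 - (-0.020000))/(49.644125 - (-4.099208))
       = 0.198906
Iteration 2:
  f(2.850000) = 49.644125
  f(0.198906) = -2.918475
  x_3 = 0.198906 - (-2.918475)×(0.198906 - 2.850000)/(-2.918475 - 49.644125)
       = 0.346105
Iteration 3:
  f(0.198906) = -2.918475
  f(0.346105) = -1.988441
  x_4 = 0.346105 - (-1.988441)×(0.346105 - 0.198906)/(-1.988441 - (-2.918475))
       = 0.660820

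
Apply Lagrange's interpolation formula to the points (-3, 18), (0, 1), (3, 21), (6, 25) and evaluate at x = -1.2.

Lagrange interpolation formula:
P(x) = Σ yᵢ × Lᵢ(x)
where Lᵢ(x) = Π_{j≠i} (x - xⱼ)/(xᵢ - xⱼ)

L_0(-1.2) = (-1.2 - 0)/(-3 - 0) × (-1.2 - 3)/(-3 - 3) × (-1.2 - 6)/(-3 - 6) = 0.224000
L_1(-1.2) = (-1.2 - (-3))/(0 - (-3)) × (-1.2 - 3)/(0 - 3) × (-1.2 - 6)/(0 - 6) = 1.008000
L_2(-1.2) = (-1.2 - (-3))/(3 - (-3)) × (-1.2 - 0)/(3 - 0) × (-1.2 - 6)/(3 - 6) = -0.288000
L_3(-1.2) = (-1.2 - (-3))/(6 - (-3)) × (-1.2 - 0)/(6 - 0) × (-1.2 - 3)/(6 - 3) = 0.056000

P(-1.2) = 18×L_0(-1.2) + 1×L_1(-1.2) + 21×L_2(-1.2) + 25×L_3(-1.2)
P(-1.2) = 0.392000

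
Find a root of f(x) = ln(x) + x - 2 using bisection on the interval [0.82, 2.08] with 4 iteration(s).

f(x) = ln(x) + x - 2
Initial interval: [0.82, 2.08]

Iteration 1:
  c_1 = (0.820000 + 2.080000)/2 = 1.450000
  f(c_1) = f(1.450000) = -0.178436
  f(a) × f(c) ≥ 0, new interval: [1.450000, 2.080000]
Iteration 2:
  c_2 = (1.450000 + 2.080000)/2 = 1.765000
  f(c_2) = f(1.765000) = 0.333151
  f(a) × f(c) < 0, new interval: [1.450000, 1.765000]
Iteration 3:
  c_3 = (1.450000 + 1.765000)/2 = 1.607500
  f(c_3) = f(1.607500) = 0.082180
  f(a) × f(c) < 0, new interval: [1.450000, 1.607500]
Iteration 4:
  c_4 = (1.450000 + 1.607500)/2 = 1.528750
  f(c_4) = f(1.528750) = -0.046800
  f(a) × f(c) ≥ 0, new interval: [1.528750, 1.607500]

After 4 iteration(s), the approximation is c_4 = 1.528750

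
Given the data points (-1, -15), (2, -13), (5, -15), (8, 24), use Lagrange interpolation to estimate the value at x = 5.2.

Lagrange interpolation formula:
P(x) = Σ yᵢ × Lᵢ(x)
where Lᵢ(x) = Π_{j≠i} (x - xⱼ)/(xᵢ - xⱼ)

L_0(5.2) = (5.2 - 2)/(-1 - 2) × (5.2 - 5)/(-1 - 5) × (5.2 - 8)/(-1 - 8) = 0.011062
L_1(5.2) = (5.2 - (-1))/(2 - (-1)) × (5.2 - 5)/(2 - 5) × (5.2 - 8)/(2 - 8) = -0.064296
L_2(5.2) = (5.2 - (-1))/(5 - (-1)) × (5.2 - 2)/(5 - 2) × (5.2 - 8)/(5 - 8) = 1.028741
L_3(5.2) = (5.2 - (-1))/(8 - (-1)) × (5.2 - 2)/(8 - 2) × (5.2 - 5)/(8 - 5) = 0.024494

P(5.2) = (-15)×L_0(5.2) + (-13)×L_1(5.2) + (-15)×L_2(5.2) + 24×L_3(5.2)
P(5.2) = -14.173333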